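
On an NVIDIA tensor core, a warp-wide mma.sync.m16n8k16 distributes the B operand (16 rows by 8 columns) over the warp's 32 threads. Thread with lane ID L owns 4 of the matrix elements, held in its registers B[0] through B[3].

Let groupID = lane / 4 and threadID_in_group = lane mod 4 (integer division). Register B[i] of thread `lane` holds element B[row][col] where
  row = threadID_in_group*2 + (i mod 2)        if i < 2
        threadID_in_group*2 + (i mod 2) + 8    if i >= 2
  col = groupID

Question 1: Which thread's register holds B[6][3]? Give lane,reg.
c: 3->gid=3  r: 6->r8=0,tid=3,i&1=0
L=3*4+3=15  i=0*2+0=0

15,0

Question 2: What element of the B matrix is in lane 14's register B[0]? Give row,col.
4,3

14: G=3,T=2
[0] (2*2+0+0,3) = (4,3)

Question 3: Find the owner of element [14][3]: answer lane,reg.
c: 3->gid=3  r: 14->r8=1,tid=3,i&1=0
L=3*4+3=15  i=1*2+0=2

15,2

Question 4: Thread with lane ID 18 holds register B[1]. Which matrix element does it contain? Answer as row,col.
18: grp=4,tig=2
[1] (2*2+1+0,4) = (5,4)

5,4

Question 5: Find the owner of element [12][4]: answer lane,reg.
c=4->g=4  r=12->rb=1,t=2,b0=0
L=4*4+2=18  i=1*2+0=2

18,2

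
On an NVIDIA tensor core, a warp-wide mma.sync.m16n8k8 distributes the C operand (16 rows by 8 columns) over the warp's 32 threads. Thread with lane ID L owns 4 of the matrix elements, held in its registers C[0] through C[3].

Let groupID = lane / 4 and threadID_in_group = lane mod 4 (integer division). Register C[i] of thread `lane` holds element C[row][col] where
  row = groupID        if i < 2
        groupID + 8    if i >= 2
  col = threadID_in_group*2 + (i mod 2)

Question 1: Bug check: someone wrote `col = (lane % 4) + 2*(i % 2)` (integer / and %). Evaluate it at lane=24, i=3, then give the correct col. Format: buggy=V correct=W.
`(lane % 4) + 2*(i % 2)`[24,3]=>2
lane 24=>24/4=6, 24 mod 4=0
i=3  r:6+8=>14  c:2·0+1=>1
col: 2 vs 1

buggy=2 correct=1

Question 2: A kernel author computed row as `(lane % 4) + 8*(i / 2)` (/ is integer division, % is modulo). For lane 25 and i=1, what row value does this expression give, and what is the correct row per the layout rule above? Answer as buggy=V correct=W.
buggy=1 correct=6

`(lane % 4) + 8*(i / 2)`[25,1]->1
lane 25: gid=6 (25/4), tid=1 (25%4)
i=1: r=6+0=6, c=1*2+1=3
row: 1 vs 6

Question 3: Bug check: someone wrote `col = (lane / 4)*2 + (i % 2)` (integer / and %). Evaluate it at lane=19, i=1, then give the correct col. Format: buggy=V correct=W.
buggy=9 correct=7

`(lane / 4)*2 + (i % 2)`[19,1]=>9
lane 19: grp=4 (19/4), tig=3 (19%4)
i=1: r=4+0=4, c=3*2+1=7
col: 9 vs 7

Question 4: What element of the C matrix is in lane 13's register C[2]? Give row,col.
lane 13: gid=3 (13/4), tid=1 (13%4)
i=2: r=3+8=11, c=1*2+0=2

11,2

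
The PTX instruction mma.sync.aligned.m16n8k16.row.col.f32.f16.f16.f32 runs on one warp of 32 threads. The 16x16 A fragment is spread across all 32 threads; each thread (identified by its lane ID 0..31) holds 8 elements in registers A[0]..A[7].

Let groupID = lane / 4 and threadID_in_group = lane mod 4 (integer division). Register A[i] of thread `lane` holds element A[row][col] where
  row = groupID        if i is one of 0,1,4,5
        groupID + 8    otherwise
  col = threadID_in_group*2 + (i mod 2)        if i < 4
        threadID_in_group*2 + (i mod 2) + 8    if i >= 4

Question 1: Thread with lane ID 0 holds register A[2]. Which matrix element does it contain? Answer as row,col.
lane 0: g=0 (0/4), t=0 (0%4)
i=2: r=0+8=8, c=0*2+0+0=0

8,0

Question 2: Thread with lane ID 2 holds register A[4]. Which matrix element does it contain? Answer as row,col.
0,12

2: g=0,t=2
[4] (0+0,2*2+0+8) = (0,12)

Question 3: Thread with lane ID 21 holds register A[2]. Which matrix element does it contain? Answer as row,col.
13,2

lane 21=>21/4=5, 21 mod 4=1
i=2  r:5+8=>13  c:2·1+0+0=>2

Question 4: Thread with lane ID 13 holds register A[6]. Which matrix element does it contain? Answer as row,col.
11,10

lane 13: grp=3 (13/4), tig=1 (13%4)
i=6: r=3+8=11, c=1*2+0+8=10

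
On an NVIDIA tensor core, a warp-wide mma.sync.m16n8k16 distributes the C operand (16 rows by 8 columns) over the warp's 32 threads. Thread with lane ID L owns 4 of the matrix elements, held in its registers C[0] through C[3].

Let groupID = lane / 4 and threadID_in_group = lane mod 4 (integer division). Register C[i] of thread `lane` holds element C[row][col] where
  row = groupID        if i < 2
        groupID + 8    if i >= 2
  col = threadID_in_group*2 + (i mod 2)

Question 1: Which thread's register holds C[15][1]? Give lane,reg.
r=15->g=7,rb=1  c=1->t=0,b0=1
L=7*4+0=28  i=1*2+1=3

28,3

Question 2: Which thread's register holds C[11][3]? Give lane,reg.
13,3

r=11→G=3,rhi=1  c=3→T=1,p=1
L=3*4+1=13  i=1*2+1=3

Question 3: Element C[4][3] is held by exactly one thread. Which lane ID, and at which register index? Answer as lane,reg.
r: 4->gid=4,r8=0  c: 3->tid=1,i&1=1
L=4*4+1=17  i=0*2+1=1

17,1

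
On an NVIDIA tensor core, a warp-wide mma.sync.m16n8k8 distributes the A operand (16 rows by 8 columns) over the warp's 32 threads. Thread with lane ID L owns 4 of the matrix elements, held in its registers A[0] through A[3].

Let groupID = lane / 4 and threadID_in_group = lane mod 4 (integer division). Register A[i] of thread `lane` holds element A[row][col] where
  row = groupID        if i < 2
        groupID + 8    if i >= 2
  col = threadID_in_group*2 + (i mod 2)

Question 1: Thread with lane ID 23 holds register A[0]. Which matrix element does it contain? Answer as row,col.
lane 23: grp=5 (23/4), tig=3 (23%4)
i=0: r=5+0=5, c=3*2+0=6

5,6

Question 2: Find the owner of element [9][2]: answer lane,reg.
r:9=>grp=1,rB=1  c:2=>tig=1,lo=0
L=1*4+1=5  i=1*2+0=2

5,2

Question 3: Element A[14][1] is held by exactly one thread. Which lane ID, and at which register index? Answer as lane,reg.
24,3

r=14→G=6,rhi=1  c=1→T=0,p=1
L=6*4+0=24  i=1*2+1=3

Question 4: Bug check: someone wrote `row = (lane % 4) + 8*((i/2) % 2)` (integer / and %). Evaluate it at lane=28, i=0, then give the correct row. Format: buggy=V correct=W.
`(lane % 4) + 8*((i/2) % 2)`[28,0]=>0
L=28=>grp=28>>2=7, tig=28&3=0
[0]=>row 7+0=7  col 0·2+0=0
row: 0 vs 7

buggy=0 correct=7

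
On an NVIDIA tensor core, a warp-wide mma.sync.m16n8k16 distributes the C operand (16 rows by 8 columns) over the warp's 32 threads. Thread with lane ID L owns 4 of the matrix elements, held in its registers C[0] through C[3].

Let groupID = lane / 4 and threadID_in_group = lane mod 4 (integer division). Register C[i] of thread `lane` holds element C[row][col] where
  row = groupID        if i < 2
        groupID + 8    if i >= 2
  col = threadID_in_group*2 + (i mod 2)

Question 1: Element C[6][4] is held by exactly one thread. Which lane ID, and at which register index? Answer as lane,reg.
26,0

r=6->g=6,rb=0  c=4->t=2,b0=0
L=6*4+2=26  i=0*2+0=0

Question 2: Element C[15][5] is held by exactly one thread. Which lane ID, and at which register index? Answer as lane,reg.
30,3

r:15=>grp=7,rB=1  c:5=>tig=2,lo=1
L=7*4+2=30  i=1*2+1=3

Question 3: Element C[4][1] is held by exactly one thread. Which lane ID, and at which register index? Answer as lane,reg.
r: 4->gid=4,r8=0  c: 1->tid=0,i&1=1
L=4*4+0=16  i=0*2+1=1

16,1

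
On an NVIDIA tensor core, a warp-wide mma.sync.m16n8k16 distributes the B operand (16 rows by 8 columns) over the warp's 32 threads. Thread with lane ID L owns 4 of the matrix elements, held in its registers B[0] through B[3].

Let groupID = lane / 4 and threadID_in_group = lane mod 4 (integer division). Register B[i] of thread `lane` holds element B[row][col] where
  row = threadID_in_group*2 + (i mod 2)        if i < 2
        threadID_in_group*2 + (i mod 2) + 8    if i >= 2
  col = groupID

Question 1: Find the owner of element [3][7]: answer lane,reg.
29,1

c=7->g=7  r=3->rb=0,t=1,b0=1
L=7*4+1=29  i=0*2+1=1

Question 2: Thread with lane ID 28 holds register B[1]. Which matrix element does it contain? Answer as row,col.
lane 28=>28/4=7, 28 mod 4=0
i=1  r:2·0+1+0=>1  c:7

1,7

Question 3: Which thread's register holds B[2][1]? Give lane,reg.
5,0

c:1=>grp=1  r:2=>rB=0,tig=1,lo=0
L=1*4+1=5  i=0*2+0=0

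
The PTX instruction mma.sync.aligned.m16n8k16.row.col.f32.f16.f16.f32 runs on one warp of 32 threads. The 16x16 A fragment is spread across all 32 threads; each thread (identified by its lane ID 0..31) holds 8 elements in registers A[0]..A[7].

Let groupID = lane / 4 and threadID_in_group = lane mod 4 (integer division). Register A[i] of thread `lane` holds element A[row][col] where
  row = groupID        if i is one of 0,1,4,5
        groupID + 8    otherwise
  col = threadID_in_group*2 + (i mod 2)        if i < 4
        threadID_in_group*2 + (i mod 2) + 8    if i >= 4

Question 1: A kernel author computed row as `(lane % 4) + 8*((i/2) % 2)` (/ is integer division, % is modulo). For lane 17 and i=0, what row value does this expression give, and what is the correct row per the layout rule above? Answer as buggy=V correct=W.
`(lane % 4) + 8*((i/2) % 2)`[17,0]⇒1
lane 17: gr=4 (17/4), th=1 (17%4)
i=0: r=4+0=4, c=1*2+0+0=2
row: 1 vs 4

buggy=1 correct=4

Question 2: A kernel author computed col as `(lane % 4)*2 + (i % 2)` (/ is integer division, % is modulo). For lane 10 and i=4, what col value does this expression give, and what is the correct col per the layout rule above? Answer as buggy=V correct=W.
`(lane % 4)*2 + (i % 2)`[10,4]→4
L=10→G=10>>2=2, T=10&3=2
[4]→row 2+0=2  col 2·2+0+8=12
col: 4 vs 12

buggy=4 correct=12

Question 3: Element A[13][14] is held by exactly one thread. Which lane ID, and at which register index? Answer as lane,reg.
23,6

r=13⇒gr=5,Rb=1  c=14⇒Cb=1,th=3,odd=0
L=5*4+3=23  i=1*4+1*2+0=6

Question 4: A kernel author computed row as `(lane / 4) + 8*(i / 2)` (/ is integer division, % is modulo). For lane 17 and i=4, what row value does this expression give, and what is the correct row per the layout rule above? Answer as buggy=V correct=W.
`(lane / 4) + 8*(i / 2)`[17,4]=>20
lane 17=>17/4=4, 17 mod 4=1
i=4  r:4+0=>4  c:2·1+0+8=>10
row: 20 vs 4

buggy=20 correct=4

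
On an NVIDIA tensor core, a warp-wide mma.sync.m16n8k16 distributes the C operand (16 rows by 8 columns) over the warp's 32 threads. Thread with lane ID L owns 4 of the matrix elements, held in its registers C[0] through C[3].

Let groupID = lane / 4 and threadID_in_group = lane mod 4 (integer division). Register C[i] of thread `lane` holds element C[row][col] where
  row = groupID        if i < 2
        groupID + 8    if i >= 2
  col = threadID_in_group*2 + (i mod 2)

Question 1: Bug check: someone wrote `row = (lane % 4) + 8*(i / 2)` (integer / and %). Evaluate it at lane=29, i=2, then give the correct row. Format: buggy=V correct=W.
buggy=9 correct=15

`(lane % 4) + 8*(i / 2)`[29,2]->9
lane 29: g=7 (29/4), t=1 (29%4)
i=2: r=7+8=15, c=1*2+0=2
row: 9 vs 15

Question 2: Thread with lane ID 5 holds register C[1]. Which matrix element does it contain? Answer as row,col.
lane 5->5/4=1, 5 mod 4=1
i=1  r:1+0->1  c:2·1+1->3

1,3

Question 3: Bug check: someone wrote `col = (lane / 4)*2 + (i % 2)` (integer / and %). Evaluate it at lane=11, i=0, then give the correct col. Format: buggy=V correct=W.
buggy=4 correct=6

`(lane / 4)*2 + (i % 2)`[11,0]=>4
lane 11=>11/4=2, 11 mod 4=3
i=0  r:2+0=>2  c:2·3+0=>6
col: 4 vs 6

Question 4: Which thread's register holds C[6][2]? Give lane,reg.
25,0

r=6->g=6,rb=0  c=2->t=1,b0=0
L=6*4+1=25  i=0*2+0=0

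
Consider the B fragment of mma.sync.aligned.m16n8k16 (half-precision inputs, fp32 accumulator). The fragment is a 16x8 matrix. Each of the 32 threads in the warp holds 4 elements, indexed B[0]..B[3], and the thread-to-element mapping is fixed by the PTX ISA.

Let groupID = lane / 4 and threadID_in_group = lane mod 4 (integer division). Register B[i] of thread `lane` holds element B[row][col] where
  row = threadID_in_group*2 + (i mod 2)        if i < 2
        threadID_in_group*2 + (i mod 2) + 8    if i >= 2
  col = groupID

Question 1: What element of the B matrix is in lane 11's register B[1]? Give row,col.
7,2

lane 11=>11/4=2, 11 mod 4=3
i=1  r:2·3+1+0=>7  c:2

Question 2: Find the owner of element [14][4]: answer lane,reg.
c: 4->gid=4  r: 14->r8=1,tid=3,i&1=0
L=4*4+3=19  i=1*2+0=2

19,2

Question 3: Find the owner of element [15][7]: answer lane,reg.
c=7⇒gr=7  r=15⇒Rb=1,th=3,odd=1
L=7*4+3=31  i=1*2+1=3

31,3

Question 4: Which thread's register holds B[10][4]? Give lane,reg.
c: 4->gid=4  r: 10->r8=1,tid=1,i&1=0
L=4*4+1=17  i=1*2+0=2

17,2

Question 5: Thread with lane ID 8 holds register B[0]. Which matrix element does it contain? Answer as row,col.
L=8=>grp=8>>2=2, tig=8&3=0
[0]=>row 0·2+0+0=0  col grp=2

0,2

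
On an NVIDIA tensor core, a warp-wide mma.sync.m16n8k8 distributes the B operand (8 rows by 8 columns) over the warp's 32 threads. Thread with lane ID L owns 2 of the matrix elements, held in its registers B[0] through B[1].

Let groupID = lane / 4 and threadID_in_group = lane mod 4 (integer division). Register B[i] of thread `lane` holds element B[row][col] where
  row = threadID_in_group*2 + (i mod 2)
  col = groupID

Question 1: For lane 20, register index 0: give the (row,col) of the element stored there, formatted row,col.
0,5

20: g=5,t=0
[0] (0*2+0,5) = (0,5)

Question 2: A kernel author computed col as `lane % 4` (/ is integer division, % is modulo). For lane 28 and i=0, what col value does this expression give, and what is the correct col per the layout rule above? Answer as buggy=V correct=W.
buggy=0 correct=7

`lane % 4`[28,0]⇒0
lane 28: gr=7 (28/4), th=0 (28%4)
i=0: r=0*2+0=0, c=gr=7
col: 0 vs 7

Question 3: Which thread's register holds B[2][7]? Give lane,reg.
29,0

c=7⇒gr=7  r=2⇒th=1,odd=0
L=7*4+1=29  i=0=0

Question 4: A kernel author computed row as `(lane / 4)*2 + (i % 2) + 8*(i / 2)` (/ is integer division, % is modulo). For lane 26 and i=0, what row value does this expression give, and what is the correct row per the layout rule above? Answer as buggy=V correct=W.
`(lane / 4)*2 + (i % 2) + 8*(i / 2)`[26,0]=>12
lane 26=>26/4=6, 26 mod 4=2
i=0  r:2·2+0=>4  c:6
row: 12 vs 4

buggy=12 correct=4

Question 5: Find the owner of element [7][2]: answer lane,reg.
11,1

c=2⇒gr=2  r=7⇒th=3,odd=1
L=2*4+3=11  i=1=1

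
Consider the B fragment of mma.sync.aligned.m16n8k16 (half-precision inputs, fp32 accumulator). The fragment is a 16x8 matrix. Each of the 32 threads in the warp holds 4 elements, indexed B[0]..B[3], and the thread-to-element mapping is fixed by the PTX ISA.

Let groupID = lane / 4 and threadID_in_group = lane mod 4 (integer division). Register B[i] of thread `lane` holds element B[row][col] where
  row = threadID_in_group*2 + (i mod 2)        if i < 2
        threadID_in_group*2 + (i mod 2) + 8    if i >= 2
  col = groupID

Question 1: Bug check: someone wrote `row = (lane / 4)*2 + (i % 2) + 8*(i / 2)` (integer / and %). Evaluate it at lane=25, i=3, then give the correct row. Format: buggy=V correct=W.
buggy=21 correct=11

`(lane / 4)*2 + (i % 2) + 8*(i / 2)`[25,3]→21
lane 25: G=6 (25/4), T=1 (25%4)
i=3: r=1*2+1+8=11, c=G=6
row: 21 vs 11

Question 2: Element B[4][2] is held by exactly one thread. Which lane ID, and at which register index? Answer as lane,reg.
10,0

c=2→G=2  r=4→rhi=0,T=2,p=0
L=2*4+2=10  i=0*2+0=0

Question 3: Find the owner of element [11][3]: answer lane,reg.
c: 3->gid=3  r: 11->r8=1,tid=1,i&1=1
L=3*4+1=13  i=1*2+1=3

13,3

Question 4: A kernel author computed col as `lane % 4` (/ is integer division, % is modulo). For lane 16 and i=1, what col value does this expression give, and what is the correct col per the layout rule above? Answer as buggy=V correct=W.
buggy=0 correct=4

`lane % 4`[16,1]⇒0
16: gr=4,th=0
[1] (0*2+1+0,4) = (1,4)
col: 0 vs 4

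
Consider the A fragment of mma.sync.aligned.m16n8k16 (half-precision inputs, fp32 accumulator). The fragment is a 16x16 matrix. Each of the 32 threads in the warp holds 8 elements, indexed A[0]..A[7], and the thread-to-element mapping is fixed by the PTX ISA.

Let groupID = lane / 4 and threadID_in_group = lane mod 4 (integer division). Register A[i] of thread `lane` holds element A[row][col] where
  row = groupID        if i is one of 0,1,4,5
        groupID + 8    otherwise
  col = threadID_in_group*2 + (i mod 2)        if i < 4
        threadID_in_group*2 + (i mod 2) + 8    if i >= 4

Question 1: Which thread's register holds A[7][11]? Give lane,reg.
r:7=>grp=7,rB=0  c:11=>cB=1,tig=1,lo=1
L=7*4+1=29  i=1*4+0*2+1=5

29,5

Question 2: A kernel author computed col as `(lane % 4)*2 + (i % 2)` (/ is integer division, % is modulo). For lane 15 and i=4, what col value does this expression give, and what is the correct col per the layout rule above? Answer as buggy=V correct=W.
`(lane % 4)*2 + (i % 2)`[15,4]⇒6
lane 15⇒15/4=3, 15 mod 4=3
i=4  r:3+0⇒3  c:2·3+0+8⇒14
col: 6 vs 14

buggy=6 correct=14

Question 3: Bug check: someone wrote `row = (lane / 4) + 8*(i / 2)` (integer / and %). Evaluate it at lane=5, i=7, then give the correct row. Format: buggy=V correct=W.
`(lane / 4) + 8*(i / 2)`[5,7]→25
lane 5: G=1 (5/4), T=1 (5%4)
i=7: r=1+8=9, c=1*2+1+8=11
row: 25 vs 9

buggy=25 correct=9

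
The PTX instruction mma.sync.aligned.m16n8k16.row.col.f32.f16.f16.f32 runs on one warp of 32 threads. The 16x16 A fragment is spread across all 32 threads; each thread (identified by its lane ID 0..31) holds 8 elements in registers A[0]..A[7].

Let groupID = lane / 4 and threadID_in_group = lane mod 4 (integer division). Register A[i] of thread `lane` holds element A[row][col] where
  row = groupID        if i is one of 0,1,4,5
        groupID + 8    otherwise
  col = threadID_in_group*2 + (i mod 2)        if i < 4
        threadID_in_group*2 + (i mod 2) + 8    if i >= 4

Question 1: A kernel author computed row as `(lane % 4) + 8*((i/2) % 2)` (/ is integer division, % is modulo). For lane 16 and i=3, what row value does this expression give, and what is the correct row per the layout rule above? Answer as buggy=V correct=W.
buggy=8 correct=12

`(lane % 4) + 8*((i/2) % 2)`[16,3]=>8
lane 16: grp=4 (16/4), tig=0 (16%4)
i=3: r=4+8=12, c=0*2+1+0=1
row: 8 vs 12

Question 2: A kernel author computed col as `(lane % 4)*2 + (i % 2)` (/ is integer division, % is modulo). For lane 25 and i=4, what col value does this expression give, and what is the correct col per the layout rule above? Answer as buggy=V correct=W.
buggy=2 correct=10

`(lane % 4)*2 + (i % 2)`[25,4]->2
L=25->gid=25>>2=6, tid=25&3=1
[4]->row 6+0=6  col 1·2+0+8=10
col: 2 vs 10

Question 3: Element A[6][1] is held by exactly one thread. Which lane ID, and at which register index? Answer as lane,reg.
24,1

r=6→G=6,rhi=0  c=1→chi=0,T=0,p=1
L=6*4+0=24  i=0*4+0*2+1=1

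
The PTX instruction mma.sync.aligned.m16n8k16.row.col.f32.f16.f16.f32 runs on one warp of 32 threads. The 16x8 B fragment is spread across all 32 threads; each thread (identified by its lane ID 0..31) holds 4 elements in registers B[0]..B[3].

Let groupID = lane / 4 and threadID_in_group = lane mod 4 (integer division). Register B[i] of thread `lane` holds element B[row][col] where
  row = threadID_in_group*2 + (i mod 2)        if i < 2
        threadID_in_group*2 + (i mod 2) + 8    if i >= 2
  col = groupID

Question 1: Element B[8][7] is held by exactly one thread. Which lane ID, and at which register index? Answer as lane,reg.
28,2

c: 7->gid=7  r: 8->r8=1,tid=0,i&1=0
L=7*4+0=28  i=1*2+0=2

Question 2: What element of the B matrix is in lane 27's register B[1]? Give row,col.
lane 27->27/4=6, 27 mod 4=3
i=1  r:2·3+1+0->7  c:6

7,6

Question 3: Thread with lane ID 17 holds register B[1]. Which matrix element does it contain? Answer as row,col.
L=17=>grp=17>>2=4, tig=17&3=1
[1]=>row 1·2+1+0=3  col grp=4

3,4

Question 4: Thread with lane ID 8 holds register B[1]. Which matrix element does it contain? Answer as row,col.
8: gid=2,tid=0
[1] (0*2+1+0,2) = (1,2)

1,2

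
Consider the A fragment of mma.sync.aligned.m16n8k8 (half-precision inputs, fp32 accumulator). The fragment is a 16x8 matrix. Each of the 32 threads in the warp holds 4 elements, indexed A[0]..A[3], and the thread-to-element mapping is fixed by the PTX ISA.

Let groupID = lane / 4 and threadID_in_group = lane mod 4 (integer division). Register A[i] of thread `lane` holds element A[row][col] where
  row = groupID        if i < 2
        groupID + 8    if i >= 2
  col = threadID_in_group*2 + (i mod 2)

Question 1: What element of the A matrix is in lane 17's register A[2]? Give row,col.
L=17->gid=17>>2=4, tid=17&3=1
[2]->row 4+8=12  col 1·2+0=2

12,2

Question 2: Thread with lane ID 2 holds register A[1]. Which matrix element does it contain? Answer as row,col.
lane 2: G=0 (2/4), T=2 (2%4)
i=1: r=0+0=0, c=2*2+1=5

0,5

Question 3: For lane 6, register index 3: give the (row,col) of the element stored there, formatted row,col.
6: G=1,T=2
[3] (1+8,2*2+1) = (9,5)

9,5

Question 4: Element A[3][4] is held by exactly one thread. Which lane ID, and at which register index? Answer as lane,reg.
14,0

r=3->g=3,rb=0  c=4->t=2,b0=0
L=3*4+2=14  i=0*2+0=0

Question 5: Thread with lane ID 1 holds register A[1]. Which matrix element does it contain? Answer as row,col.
lane 1: G=0 (1/4), T=1 (1%4)
i=1: r=0+0=0, c=1*2+1=3

0,3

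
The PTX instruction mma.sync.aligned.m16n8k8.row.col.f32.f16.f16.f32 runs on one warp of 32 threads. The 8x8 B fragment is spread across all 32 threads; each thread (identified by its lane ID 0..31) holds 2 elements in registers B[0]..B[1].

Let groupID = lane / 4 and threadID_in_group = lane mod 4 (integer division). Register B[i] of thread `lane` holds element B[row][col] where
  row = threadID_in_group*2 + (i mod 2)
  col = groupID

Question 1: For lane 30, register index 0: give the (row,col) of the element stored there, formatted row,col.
lane 30: g=7 (30/4), t=2 (30%4)
i=0: r=2*2+0=4, c=g=7

4,7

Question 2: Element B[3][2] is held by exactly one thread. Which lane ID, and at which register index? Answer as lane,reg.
9,1

c: 2->gid=2  r: 3->tid=1,i&1=1
L=2*4+1=9  i=1=1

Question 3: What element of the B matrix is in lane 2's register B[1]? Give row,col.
5,0

lane 2: gid=0 (2/4), tid=2 (2%4)
i=1: r=2*2+1=5, c=gid=0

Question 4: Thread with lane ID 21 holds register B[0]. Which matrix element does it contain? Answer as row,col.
21: gid=5,tid=1
[0] (1*2+0,5) = (2,5)

2,5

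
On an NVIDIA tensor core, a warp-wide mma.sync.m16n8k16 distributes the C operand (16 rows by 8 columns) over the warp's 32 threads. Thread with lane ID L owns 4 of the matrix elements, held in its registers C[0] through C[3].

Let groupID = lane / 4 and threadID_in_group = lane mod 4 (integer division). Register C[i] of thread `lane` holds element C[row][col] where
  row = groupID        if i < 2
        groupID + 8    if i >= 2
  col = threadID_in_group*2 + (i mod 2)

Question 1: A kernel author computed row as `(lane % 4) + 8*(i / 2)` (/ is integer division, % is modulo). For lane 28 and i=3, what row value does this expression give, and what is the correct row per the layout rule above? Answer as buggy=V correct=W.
`(lane % 4) + 8*(i / 2)`[28,3]->8
lane 28->28/4=7, 28 mod 4=0
i=3  r:7+8->15  c:2·0+1->1
row: 8 vs 15

buggy=8 correct=15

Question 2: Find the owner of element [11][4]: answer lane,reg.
14,2

r: 11->gid=3,r8=1  c: 4->tid=2,i&1=0
L=3*4+2=14  i=1*2+0=2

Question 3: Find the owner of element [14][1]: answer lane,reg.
24,3

r=14⇒gr=6,Rb=1  c=1⇒th=0,odd=1
L=6*4+0=24  i=1*2+1=3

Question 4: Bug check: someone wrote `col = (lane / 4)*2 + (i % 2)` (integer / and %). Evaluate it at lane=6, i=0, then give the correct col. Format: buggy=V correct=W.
`(lane / 4)*2 + (i % 2)`[6,0]→2
lane 6: G=1 (6/4), T=2 (6%4)
i=0: r=1+0=1, c=2*2+0=4
col: 2 vs 4

buggy=2 correct=4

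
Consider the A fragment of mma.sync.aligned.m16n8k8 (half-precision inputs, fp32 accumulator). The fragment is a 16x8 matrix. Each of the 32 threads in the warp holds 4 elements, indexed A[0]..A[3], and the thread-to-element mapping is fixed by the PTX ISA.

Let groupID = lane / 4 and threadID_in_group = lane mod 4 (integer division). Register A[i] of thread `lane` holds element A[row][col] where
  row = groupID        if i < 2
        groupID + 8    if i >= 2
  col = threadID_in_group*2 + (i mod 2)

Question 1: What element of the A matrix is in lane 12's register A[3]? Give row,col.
11,1

lane 12->12/4=3, 12 mod 4=0
i=3  r:3+8->11  c:2·0+1->1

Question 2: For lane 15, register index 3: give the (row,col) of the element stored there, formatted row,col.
11,7

15: g=3,t=3
[3] (3+8,3*2+1) = (11,7)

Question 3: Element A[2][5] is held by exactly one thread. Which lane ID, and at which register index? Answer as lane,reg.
10,1

r=2→G=2,rhi=0  c=5→T=2,p=1
L=2*4+2=10  i=0*2+1=1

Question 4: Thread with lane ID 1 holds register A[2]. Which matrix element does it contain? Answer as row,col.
8,2

1: grp=0,tig=1
[2] (0+8,1*2+0) = (8,2)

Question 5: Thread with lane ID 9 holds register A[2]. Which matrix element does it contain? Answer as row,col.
lane 9: grp=2 (9/4), tig=1 (9%4)
i=2: r=2+8=10, c=1*2+0=2

10,2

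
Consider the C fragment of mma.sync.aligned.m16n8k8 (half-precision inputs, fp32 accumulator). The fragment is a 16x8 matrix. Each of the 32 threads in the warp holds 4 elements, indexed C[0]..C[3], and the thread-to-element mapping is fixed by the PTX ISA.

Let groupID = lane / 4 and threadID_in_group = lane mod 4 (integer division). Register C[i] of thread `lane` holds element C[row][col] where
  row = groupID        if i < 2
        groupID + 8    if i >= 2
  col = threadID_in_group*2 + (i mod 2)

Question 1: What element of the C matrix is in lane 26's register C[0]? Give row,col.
lane 26: gid=6 (26/4), tid=2 (26%4)
i=0: r=6+0=6, c=2*2+0=4

6,4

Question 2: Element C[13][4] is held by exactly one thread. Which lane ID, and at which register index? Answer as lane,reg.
22,2

r: 13->gid=5,r8=1  c: 4->tid=2,i&1=0
L=5*4+2=22  i=1*2+0=2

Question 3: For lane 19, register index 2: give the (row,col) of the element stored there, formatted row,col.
lane 19->19/4=4, 19 mod 4=3
i=2  r:4+8->12  c:2·3+0->6

12,6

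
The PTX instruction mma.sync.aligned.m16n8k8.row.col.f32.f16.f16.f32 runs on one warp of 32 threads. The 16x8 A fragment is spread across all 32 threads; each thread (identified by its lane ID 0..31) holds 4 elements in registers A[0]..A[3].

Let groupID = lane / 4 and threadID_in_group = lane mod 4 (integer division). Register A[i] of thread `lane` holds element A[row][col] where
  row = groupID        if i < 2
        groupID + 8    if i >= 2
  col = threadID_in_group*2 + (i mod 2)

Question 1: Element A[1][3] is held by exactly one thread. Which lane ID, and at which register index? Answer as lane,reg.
r=1⇒gr=1,Rb=0  c=3⇒th=1,odd=1
L=1*4+1=5  i=0*2+1=1

5,1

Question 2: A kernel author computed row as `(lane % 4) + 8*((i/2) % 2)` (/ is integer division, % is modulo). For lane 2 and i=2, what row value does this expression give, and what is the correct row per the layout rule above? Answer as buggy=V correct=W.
buggy=10 correct=8

`(lane % 4) + 8*((i/2) % 2)`[2,2]->10
lane 2: gid=0 (2/4), tid=2 (2%4)
i=2: r=0+8=8, c=2*2+0=4
row: 10 vs 8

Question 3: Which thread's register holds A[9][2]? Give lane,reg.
5,2

r:9=>grp=1,rB=1  c:2=>tig=1,lo=0
L=1*4+1=5  i=1*2+0=2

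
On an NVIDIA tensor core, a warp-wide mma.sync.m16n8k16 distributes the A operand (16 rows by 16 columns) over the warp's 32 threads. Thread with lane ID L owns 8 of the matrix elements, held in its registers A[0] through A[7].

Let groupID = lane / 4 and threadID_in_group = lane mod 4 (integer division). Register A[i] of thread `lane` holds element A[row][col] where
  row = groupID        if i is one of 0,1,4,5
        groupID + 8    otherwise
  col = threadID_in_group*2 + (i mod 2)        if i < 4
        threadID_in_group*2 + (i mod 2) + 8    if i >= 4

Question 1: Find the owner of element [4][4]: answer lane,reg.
18,0

r=4⇒gr=4,Rb=0  c=4⇒Cb=0,th=2,odd=0
L=4*4+2=18  i=0*4+0*2+0=0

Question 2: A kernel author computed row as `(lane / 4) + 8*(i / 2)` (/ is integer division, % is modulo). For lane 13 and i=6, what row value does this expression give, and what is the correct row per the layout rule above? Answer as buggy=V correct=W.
buggy=27 correct=11

`(lane / 4) + 8*(i / 2)`[13,6]->27
lane 13->13/4=3, 13 mod 4=1
i=6  r:3+8->11  c:2·1+0+8->10
row: 27 vs 11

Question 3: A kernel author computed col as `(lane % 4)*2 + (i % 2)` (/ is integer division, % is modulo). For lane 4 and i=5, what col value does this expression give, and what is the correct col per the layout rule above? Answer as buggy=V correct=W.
`(lane % 4)*2 + (i % 2)`[4,5]→1
L=4→G=4>>2=1, T=4&3=0
[5]→row 1+0=1  col 0·2+1+8=9
col: 1 vs 9

buggy=1 correct=9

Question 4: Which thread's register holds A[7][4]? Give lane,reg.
r: 7->gid=7,r8=0  c: 4->c8=0,tid=2,i&1=0
L=7*4+2=30  i=0*4+0*2+0=0

30,0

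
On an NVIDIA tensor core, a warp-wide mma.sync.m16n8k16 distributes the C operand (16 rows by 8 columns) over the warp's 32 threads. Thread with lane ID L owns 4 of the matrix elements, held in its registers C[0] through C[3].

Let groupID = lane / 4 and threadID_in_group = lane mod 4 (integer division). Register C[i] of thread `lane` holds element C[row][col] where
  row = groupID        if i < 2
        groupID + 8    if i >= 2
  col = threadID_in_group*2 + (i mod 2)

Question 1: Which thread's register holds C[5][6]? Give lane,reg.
23,0

r:5=>grp=5,rB=0  c:6=>tig=3,lo=0
L=5*4+3=23  i=0*2+0=0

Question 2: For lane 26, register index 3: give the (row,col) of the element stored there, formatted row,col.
14,5

lane 26: g=6 (26/4), t=2 (26%4)
i=3: r=6+8=14, c=2*2+1=5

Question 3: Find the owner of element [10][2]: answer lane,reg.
9,2

r=10⇒gr=2,Rb=1  c=2⇒th=1,odd=0
L=2*4+1=9  i=1*2+0=2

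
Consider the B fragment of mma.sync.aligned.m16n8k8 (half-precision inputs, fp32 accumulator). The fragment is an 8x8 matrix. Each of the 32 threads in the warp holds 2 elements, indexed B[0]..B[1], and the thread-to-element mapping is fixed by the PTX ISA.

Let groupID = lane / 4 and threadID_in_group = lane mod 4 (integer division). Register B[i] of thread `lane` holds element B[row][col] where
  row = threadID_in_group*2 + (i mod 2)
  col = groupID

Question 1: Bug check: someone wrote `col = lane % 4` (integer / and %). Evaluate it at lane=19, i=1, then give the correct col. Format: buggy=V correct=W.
`lane % 4`[19,1]=>3
19: grp=4,tig=3
[1] (3*2+1,4) = (7,4)
col: 3 vs 4

buggy=3 correct=4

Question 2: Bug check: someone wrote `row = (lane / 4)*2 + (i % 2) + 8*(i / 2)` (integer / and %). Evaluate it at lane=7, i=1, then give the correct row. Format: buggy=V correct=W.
`(lane / 4)*2 + (i % 2) + 8*(i / 2)`[7,1]->3
7: gid=1,tid=3
[1] (3*2+1,1) = (7,1)
row: 3 vs 7

buggy=3 correct=7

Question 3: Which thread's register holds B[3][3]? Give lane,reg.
c=3→G=3  r=3→T=1,p=1
L=3*4+1=13  i=1=1

13,1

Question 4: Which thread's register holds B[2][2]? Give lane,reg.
c=2->g=2  r=2->t=1,b0=0
L=2*4+1=9  i=0=0

9,0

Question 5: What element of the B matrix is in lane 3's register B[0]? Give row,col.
3: gr=0,th=3
[0] (3*2+0,0) = (6,0)

6,0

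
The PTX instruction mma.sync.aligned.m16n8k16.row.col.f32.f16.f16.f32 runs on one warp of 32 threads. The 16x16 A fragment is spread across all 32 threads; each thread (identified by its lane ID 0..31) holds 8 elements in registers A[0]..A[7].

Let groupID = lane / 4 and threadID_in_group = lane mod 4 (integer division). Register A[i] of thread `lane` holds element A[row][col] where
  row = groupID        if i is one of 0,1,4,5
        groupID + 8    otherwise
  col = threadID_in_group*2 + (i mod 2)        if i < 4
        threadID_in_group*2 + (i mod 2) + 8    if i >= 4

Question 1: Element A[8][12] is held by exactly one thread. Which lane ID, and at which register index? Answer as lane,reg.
2,6

r=8⇒gr=0,Rb=1  c=12⇒Cb=1,th=2,odd=0
L=0*4+2=2  i=1*4+1*2+0=6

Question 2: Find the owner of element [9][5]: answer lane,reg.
r=9→G=1,rhi=1  c=5→chi=0,T=2,p=1
L=1*4+2=6  i=0*4+1*2+1=3

6,3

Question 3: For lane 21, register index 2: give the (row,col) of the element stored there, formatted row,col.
21: gr=5,th=1
[2] (5+8,1*2+0+0) = (13,2)

13,2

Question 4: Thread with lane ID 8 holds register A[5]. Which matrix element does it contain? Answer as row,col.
lane 8⇒8/4=2, 8 mod 4=0
i=5  r:2+0⇒2  c:2·0+1+8⇒9

2,9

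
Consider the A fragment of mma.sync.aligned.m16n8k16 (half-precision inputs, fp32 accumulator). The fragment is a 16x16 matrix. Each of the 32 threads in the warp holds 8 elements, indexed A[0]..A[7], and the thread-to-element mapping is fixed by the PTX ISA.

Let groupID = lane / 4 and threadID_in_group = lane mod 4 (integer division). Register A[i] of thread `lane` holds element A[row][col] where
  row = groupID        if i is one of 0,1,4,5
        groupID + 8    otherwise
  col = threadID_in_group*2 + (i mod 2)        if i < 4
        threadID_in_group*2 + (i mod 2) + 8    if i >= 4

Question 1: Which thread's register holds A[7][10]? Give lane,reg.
29,4

r=7->g=7,rb=0  c=10->cb=1,t=1,b0=0
L=7*4+1=29  i=1*4+0*2+0=4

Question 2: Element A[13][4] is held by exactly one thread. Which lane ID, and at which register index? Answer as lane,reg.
r=13⇒gr=5,Rb=1  c=4⇒Cb=0,th=2,odd=0
L=5*4+2=22  i=0*4+1*2+0=2

22,2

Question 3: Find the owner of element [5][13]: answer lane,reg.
22,5

r=5⇒gr=5,Rb=0  c=13⇒Cb=1,th=2,odd=1
L=5*4+2=22  i=1*4+0*2+1=5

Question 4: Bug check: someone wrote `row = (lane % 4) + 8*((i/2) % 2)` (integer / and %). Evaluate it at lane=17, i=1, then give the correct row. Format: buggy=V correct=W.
`(lane % 4) + 8*((i/2) % 2)`[17,1]->1
L=17->g=17>>2=4, t=17&3=1
[1]->row 4+0=4  col 1·2+1+0=3
row: 1 vs 4

buggy=1 correct=4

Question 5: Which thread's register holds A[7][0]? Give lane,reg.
28,0

r=7→G=7,rhi=0  c=0→chi=0,T=0,p=0
L=7*4+0=28  i=0*4+0*2+0=0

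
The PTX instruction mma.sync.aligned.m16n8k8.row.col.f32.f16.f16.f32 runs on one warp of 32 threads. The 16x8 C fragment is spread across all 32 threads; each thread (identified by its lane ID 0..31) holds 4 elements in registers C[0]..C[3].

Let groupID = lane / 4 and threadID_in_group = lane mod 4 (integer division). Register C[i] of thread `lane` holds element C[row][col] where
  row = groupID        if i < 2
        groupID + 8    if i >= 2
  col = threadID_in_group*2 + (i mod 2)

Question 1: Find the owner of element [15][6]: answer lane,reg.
31,2

r:15=>grp=7,rB=1  c:6=>tig=3,lo=0
L=7*4+3=31  i=1*2+0=2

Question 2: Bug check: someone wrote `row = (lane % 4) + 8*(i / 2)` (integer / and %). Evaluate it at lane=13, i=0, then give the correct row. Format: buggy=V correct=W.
`(lane % 4) + 8*(i / 2)`[13,0]->1
lane 13->13/4=3, 13 mod 4=1
i=0  r:3+0->3  c:2·1+0->2
row: 1 vs 3

buggy=1 correct=3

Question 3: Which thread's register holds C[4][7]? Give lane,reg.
19,1

r:4=>grp=4,rB=0  c:7=>tig=3,lo=1
L=4*4+3=19  i=0*2+1=1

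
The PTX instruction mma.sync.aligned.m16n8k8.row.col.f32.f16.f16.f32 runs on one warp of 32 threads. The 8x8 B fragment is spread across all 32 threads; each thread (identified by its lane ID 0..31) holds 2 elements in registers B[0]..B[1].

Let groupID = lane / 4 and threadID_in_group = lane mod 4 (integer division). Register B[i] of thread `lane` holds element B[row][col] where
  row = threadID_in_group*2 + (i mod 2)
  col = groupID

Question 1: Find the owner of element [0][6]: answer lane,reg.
c=6->g=6  r=0->t=0,b0=0
L=6*4+0=24  i=0=0

24,0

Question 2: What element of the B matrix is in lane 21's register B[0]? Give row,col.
21: G=5,T=1
[0] (1*2+0,5) = (2,5)

2,5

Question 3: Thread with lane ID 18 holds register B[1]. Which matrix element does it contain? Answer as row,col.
L=18->g=18>>2=4, t=18&3=2
[1]->row 2·2+1=5  col g=4

5,4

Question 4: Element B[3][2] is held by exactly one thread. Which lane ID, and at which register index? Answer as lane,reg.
c=2->g=2  r=3->t=1,b0=1
L=2*4+1=9  i=1=1

9,1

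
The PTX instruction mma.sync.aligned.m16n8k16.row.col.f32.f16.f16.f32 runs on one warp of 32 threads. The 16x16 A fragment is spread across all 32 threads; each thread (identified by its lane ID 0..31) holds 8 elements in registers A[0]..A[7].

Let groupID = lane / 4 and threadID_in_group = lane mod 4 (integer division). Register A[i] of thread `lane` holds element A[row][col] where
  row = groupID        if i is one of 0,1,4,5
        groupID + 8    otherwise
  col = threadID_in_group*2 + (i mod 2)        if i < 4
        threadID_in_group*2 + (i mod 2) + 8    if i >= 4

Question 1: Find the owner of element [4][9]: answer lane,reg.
16,5

r=4→G=4,rhi=0  c=9→chi=1,T=0,p=1
L=4*4+0=16  i=1*4+0*2+1=5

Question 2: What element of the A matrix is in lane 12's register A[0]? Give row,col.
lane 12: gr=3 (12/4), th=0 (12%4)
i=0: r=3+0=3, c=0*2+0+0=0

3,0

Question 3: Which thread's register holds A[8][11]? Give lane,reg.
r=8->g=0,rb=1  c=11->cb=1,t=1,b0=1
L=0*4+1=1  i=1*4+1*2+1=7

1,7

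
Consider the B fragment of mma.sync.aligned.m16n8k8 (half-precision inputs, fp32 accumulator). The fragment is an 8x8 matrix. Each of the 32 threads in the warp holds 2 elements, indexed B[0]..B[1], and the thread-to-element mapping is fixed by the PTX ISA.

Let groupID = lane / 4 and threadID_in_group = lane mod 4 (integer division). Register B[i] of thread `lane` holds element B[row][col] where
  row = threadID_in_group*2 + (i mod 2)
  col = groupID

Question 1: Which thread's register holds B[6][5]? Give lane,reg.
c=5->g=5  r=6->t=3,b0=0
L=5*4+3=23  i=0=0

23,0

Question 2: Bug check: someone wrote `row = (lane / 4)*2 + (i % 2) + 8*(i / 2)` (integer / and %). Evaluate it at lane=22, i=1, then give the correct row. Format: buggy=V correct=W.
buggy=11 correct=5

`(lane / 4)*2 + (i % 2) + 8*(i / 2)`[22,1]→11
L=22→G=22>>2=5, T=22&3=2
[1]→row 2·2+1=5  col G=5
row: 11 vs 5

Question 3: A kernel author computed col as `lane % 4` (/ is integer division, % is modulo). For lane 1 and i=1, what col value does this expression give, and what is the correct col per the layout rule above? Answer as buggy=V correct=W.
`lane % 4`[1,1]->1
lane 1->1/4=0, 1 mod 4=1
i=1  r:2·1+1->3  c:0
col: 1 vs 0

buggy=1 correct=0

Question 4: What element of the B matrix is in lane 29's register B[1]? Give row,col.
3,7

lane 29: gid=7 (29/4), tid=1 (29%4)
i=1: r=1*2+1=3, c=gid=7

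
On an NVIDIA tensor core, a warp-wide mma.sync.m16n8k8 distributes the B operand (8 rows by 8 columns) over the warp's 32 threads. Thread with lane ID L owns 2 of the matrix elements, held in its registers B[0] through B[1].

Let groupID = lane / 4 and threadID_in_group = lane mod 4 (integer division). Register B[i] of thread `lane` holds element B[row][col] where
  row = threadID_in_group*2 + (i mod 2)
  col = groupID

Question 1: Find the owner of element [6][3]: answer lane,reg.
15,0

c=3->g=3  r=6->t=3,b0=0
L=3*4+3=15  i=0=0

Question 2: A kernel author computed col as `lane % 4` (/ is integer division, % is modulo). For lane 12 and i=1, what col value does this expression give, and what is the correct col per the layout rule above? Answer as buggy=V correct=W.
`lane % 4`[12,1]→0
lane 12: G=3 (12/4), T=0 (12%4)
i=1: r=0*2+1=1, c=G=3
col: 0 vs 3

buggy=0 correct=3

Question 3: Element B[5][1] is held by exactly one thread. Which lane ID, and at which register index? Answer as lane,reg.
c=1->g=1  r=5->t=2,b0=1
L=1*4+2=6  i=1=1

6,1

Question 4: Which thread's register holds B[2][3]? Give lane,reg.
13,0

c: 3->gid=3  r: 2->tid=1,i&1=0
L=3*4+1=13  i=0=0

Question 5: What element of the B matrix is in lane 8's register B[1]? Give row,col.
1,2

8: g=2,t=0
[1] (0*2+1,2) = (1,2)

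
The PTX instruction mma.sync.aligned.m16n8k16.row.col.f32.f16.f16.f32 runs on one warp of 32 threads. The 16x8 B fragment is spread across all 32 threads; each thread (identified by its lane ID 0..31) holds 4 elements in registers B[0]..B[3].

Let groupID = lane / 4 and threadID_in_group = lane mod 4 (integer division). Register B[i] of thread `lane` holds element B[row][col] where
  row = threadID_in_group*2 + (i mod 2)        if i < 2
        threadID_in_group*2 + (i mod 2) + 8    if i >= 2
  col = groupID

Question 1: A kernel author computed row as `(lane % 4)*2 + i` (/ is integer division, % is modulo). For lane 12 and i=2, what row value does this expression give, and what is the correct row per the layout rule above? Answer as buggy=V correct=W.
buggy=2 correct=8

`(lane % 4)*2 + i`[12,2]->2
lane 12->12/4=3, 12 mod 4=0
i=2  r:2·0+0+8->8  c:3
row: 2 vs 8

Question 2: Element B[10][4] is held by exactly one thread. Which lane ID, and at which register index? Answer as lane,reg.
17,2

c=4⇒gr=4  r=10⇒Rb=1,th=1,odd=0
L=4*4+1=17  i=1*2+0=2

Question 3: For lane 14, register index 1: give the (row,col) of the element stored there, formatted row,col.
14: gr=3,th=2
[1] (2*2+1+0,3) = (5,3)

5,3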